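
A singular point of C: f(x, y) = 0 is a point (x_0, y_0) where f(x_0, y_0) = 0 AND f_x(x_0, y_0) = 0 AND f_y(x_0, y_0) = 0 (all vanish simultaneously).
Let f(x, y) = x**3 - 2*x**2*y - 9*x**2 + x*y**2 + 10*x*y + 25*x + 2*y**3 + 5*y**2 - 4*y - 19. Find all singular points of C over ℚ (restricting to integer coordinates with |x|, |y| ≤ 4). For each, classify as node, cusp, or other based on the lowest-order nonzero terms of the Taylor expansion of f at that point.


Singular points: {(2, -1)}; classification: node.

Compute partial derivatives:
  f_x = 3*x**2 - 4*x*y - 18*x + y**2 + 10*y + 25.
  f_y = -2*x**2 + 2*x*y + 10*x + 6*y**2 + 10*y - 4.
Scan x_0 ∈ {−4, ..., 4}. For each x_0, f_y(x_0, y) is a polynomial in y; find its integer roots y ∈ {−4, ..., 4}, then test f_x and f at those candidates.
  x = -4: f_y(-4, y) = 6*y**2 + 2*y - 76; no integer root y with |y| ≤ 4.
  x = -3: f_y(-3, y) = 6*y**2 + 4*y - 52; no integer root y with |y| ≤ 4.
  x = -2: f_y(-2, y) = 6*y**2 + 6*y - 32; no integer root y with |y| ≤ 4.
  x = -1: f_y(-1, y) = 6*y**2 + 8*y - 16; no integer root y with |y| ≤ 4.
  x = 0: f_y(0, y) = 6*y**2 + 10*y - 4; vanishes at y ∈ {-2}. (0, -2): f_x = 9 ≠ 0.
  x = 1: f_y(1, y) = 6*y**2 + 12*y + 4; no integer root y with |y| ≤ 4.
  x = 2: f_y(2, y) = 6*y**2 + 14*y + 8; vanishes at y ∈ {-1}. (2, -1): f_x = 0, f = 0 — SINGULAR.
  x = 3: f_y(3, y) = 6*y**2 + 16*y + 8; vanishes at y ∈ {-2}. (3, -2): f_x = 6 ≠ 0.
  x = 4: f_y(4, y) = 6*y**2 + 18*y + 4; no integer root y with |y| ≤ 4.
Only singular point on the grid: (2, -1).
Classify: substitute x = 2 + u, y = -1 + v and expand: f = u**3 - 2*u**2*v - u**2 + u*v**2 + 2*v**3 + v**2.
No constant or linear terms (consistent with a singular point). Quadratic part: -u**2 + v**2. Cubic part: u**3 - 2*u**2*v + u*v**2 + 2*v**3.
The quadratic part v**2 - u**2 = (v − u)(v + u) splits into two distinct linear factors, so there are two distinct tangent lines y − -1 = ±(x − 2) — this is a node (ordinary double point).
Classification: node.


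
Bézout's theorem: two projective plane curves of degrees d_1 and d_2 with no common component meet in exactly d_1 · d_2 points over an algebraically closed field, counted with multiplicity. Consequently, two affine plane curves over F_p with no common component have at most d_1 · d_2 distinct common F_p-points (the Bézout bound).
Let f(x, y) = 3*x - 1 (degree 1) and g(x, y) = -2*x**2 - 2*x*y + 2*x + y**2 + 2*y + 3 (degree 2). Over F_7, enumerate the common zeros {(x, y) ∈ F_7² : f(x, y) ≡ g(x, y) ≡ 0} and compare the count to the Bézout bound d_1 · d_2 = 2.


Common zeros: {(5, 2), (5, 6)}; count = 2; Bézout bound = 2.

deg(f) = 1, deg(g) = 2, so Bézout bound = 2.
Scan x ∈ F_7. For each x, list the y ∈ F_7 with f(x, y) ≡ 0 and those with g(x, y) ≡ 0 (mod 7); the common zeros in that column are the intersection.
  x = 0: f ≡ 0 at y ∈ ∅; g ≡ 0 at y ∈ ∅; common: ∅.
  x = 1: f ≡ 0 at y ∈ ∅; g ≡ 0 at y ∈ {2, 5}; common: ∅.
  x = 2: f ≡ 0 at y ∈ ∅; g ≡ 0 at y ∈ {4, 5}; common: ∅.
  x = 3: f ≡ 0 at y ∈ ∅; g ≡ 0 at y ∈ ∅; common: ∅.
  x = 4: f ≡ 0 at y ∈ ∅; g ≡ 0 at y ∈ {0, 6}; common: ∅.
  x = 5: f ≡ 0 at y ∈ {0, 1, 2, 3, 4, 5, 6}; g ≡ 0 at y ∈ {2, 6}; common: {2, 6}.
  x = 6: f ≡ 0 at y ∈ ∅; g ≡ 0 at y ∈ ∅; common: ∅.
Collecting: common zeros = {(5, 2), (5, 6)}, so the count is 2.
Comparison with the Bézout bound: 2 ≤ 2 = deg(f)·deg(g), as expected for curves with no common component (the bound is attained).


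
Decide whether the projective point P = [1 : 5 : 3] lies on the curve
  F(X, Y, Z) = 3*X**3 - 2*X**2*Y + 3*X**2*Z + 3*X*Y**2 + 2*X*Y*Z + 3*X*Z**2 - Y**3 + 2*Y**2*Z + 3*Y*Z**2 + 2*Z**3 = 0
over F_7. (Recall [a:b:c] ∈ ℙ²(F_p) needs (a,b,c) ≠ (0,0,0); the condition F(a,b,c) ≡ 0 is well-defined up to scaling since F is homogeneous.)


F(1,5,3) ≡ 5 (mod 7); P is NOT on the curve.

Evaluate F(1, 5, 3) term-by-term (mod 7).
  3*X**3 ↦ 3·1·1·1 = 3
  -2*X**2*Y ↦ -2·1·5·1 = -10
  3*X**2*Z ↦ 3·1·1·3 = 9
  3*X*Y**2 ↦ 3·1·25·1 = 75
  2*X*Y*Z ↦ 2·1·5·3 = 30
  3*X*Z**2 ↦ 3·1·1·9 = 27
  -Y**3 ↦ -1·1·125·1 = -125
  2*Y**2*Z ↦ 2·1·25·3 = 150
  3*Y*Z**2 ↦ 3·1·5·9 = 135
  2*Z**3 ↦ 2·1·1·27 = 54
Sum: F(1, 5, 3) = (3) + (-10) + (9) + (75) + (30) + (27) + (-125) + (150) + (135) + (54) = 348.
Reducing mod 7: 348 ≡ 5 (mod 7).
Since F(a, b, c) ≡ 5 ≠ 0 (mod 7), P does NOT lie on the curve.


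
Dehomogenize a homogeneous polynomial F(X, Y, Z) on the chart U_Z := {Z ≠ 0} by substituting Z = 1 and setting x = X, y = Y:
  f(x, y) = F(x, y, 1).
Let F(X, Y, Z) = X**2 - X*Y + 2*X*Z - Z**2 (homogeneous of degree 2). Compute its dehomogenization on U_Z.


f(x, y) = x**2 - x*y + 2*x - 1

On U_Z we set Z = 1. Each monomial c·X^i·Y^j·Z^k in F becomes c·x^i·y^j·1^k = c·x^i·y^j.
Substituting Z = 1: F(X, Y, 1) = x**2 - x*y + 2*x - 1.
Note: deg(f) ≤ deg(F) = 2; strict inequality happens when F is divisible by Z (lost terms).


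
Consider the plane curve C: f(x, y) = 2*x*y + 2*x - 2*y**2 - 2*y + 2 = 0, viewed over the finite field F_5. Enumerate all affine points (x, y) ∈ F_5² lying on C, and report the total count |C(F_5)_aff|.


Affine F_5-points: {(0, 2), (3, 1), (4, 0), (4, 3)}; count = 4.

For each of the 25 pairs (x, y) ∈ F_5², evaluate f(x, y) mod 5. Record the zeros.
  x = 0: [0↦2, 1↦3, 2↦0, 3↦3, 4↦2]  zeros at y ∈ {2}
  x = 1: [0↦4, 1↦2, 2↦1, 3↦1, 4↦2]  zeros at y ∈ ∅
  x = 2: [0↦1, 1↦1, 2↦2, 3↦4, 4↦2]  zeros at y ∈ ∅
  x = 3: [0↦3, 1↦0, 2↦3, 3↦2, 4↦2]  zeros at y ∈ {1}
  x = 4: [0↦0, 1↦4, 2↦4, 3↦0, 4↦2]  zeros at y ∈ {0, 3}
Collecting zeros: affine points = {(0, 2), (3, 1), (4, 0), (4, 3)}.
Total count |C(F_5)_aff| = 4.


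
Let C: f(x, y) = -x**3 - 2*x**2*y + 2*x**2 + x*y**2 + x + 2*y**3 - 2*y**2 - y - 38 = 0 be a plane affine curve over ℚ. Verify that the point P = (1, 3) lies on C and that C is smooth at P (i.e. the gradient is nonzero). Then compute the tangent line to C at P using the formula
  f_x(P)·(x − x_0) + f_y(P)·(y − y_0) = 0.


Tangent line at P: -x + 45*y - 134 = 0.

Step 1: f(1, 3) = 0, so P lies on C.
Step 2: partial derivatives
  f_x(x, y) = -3*x**2 - 4*x*y + 4*x + y**2 + 1, f_y(x, y) = -2*x**2 + 2*x*y + 6*y**2 - 4*y - 1.
  f_x(P) = -1, f_y(P) = 45 (gradient nonzero, so P is smooth).
Step 3: tangent line at P: -1·(x − 1) + 45·(y − 3) = 0.
Expanding: -x + 45*y - 134 = 0.


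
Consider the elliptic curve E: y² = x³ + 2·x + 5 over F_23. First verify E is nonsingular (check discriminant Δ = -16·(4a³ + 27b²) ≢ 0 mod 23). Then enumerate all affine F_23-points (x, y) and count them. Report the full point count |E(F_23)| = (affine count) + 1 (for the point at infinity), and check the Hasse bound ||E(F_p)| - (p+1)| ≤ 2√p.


Affine points = {(1, 10), (1, 13), (4, 10), (4, 13), (5, 5), (5, 18), (6, 7), (6, 16), (8, 2), (8, 21), (9, 4), (9, 19), (10, 6), (10, 17), (11, 1), (11, 22), (12, 3), (12, 20), (15, 11), (15, 12), (16, 4), (16, 19), (18, 10), (18, 13), (19, 5), (19, 18), (20, 8), (20, 15), (21, 4), (21, 19), (22, 5), (22, 18)}; affine count = 32; |E(F_23)| = 33.

Discriminant check: Δ ∝ 4a³ + 27b² = 4·2³ + 27·5² = 4·8 + 27·25 ≡ 17 (mod 23). Nonzero ⇒ E is nonsingular.
For each x ∈ F_23, compute rhs = x³ + 2·x + 5 mod 23, then count y ∈ F_23 with y² ≡ rhs.
  x = 0: rhs = 5, matching y values: none (0 points).
  x = 1: rhs = 8, matching y values: 10, 13 (2 points).
  x = 2: rhs = 17, matching y values: none (0 points).
  x = 3: rhs = 15, matching y values: none (0 points).
  x = 4: rhs = 8, matching y values: 10, 13 (2 points).
  x = 5: rhs = 2, matching y values: 5, 18 (2 points).
  x = 6: rhs = 3, matching y values: 7, 16 (2 points).
  x = 7: rhs = 17, matching y values: none (0 points).
  x = 8: rhs = 4, matching y values: 2, 21 (2 points).
  x = 9: rhs = 16, matching y values: 4, 19 (2 points).
  x = 10: rhs = 13, matching y values: 6, 17 (2 points).
  x = 11: rhs = 1, matching y values: 1, 22 (2 points).
  x = 12: rhs = 9, matching y values: 3, 20 (2 points).
  x = 13: rhs = 20, matching y values: none (0 points).
  x = 14: rhs = 17, matching y values: none (0 points).
  x = 15: rhs = 6, matching y values: 11, 12 (2 points).
  x = 16: rhs = 16, matching y values: 4, 19 (2 points).
  x = 17: rhs = 7, matching y values: none (0 points).
  x = 18: rhs = 8, matching y values: 10, 13 (2 points).
  x = 19: rhs = 2, matching y values: 5, 18 (2 points).
  x = 20: rhs = 18, matching y values: 8, 15 (2 points).
  x = 21: rhs = 16, matching y values: 4, 19 (2 points).
  x = 22: rhs = 2, matching y values: 5, 18 (2 points).
Total affine count: 32.
Full point count |E(F_23)| = 32 + 1 = 33.
Hasse bound: |33 − (23+1)| = |9| = 9 ≤ 2√23 ≈ 9.5917 ✓.


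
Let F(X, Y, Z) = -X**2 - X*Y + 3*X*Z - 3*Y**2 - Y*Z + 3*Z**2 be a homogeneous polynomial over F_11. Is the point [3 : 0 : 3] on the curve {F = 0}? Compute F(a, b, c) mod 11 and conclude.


F(3,0,3) ≡ 1 (mod 11); P is NOT on the curve.

Evaluate F(3, 0, 3) term-by-term (mod 11).
  -X**2 ↦ -1·9·1·1 = -9
  -X*Y ↦ -1·3·0·1 = 0
  3*X*Z ↦ 3·3·1·3 = 27
  -3*Y**2 ↦ -3·1·0·1 = 0
  -Y*Z ↦ -1·1·0·3 = 0
  3*Z**2 ↦ 3·1·1·9 = 27
Sum: F(3, 0, 3) = (-9) + (0) + (27) + (0) + (0) + (27) = 45.
Reducing mod 11: 45 ≡ 1 (mod 11).
Since F(a, b, c) ≡ 1 ≠ 0 (mod 11), P does NOT lie on the curve.


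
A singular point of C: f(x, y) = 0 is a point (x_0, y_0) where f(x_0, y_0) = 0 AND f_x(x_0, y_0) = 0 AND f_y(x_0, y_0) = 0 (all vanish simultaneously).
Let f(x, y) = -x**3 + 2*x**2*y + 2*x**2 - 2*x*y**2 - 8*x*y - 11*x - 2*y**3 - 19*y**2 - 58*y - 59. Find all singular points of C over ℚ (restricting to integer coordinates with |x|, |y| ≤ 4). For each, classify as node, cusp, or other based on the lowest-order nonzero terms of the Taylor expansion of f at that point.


Singular points: {(-1, -3)}; classification: node.

Compute partial derivatives:
  f_x = -3*x**2 + 4*x*y + 4*x - 2*y**2 - 8*y - 11.
  f_y = 2*x**2 - 4*x*y - 8*x - 6*y**2 - 38*y - 58.
Scan x_0 ∈ {−4, ..., 4}. For each x_0, f_y(x_0, y) is a polynomial in y; find its integer roots y ∈ {−4, ..., 4}, then test f_x and f at those candidates.
  x = -4: f_y(-4, y) = -6*y**2 - 22*y + 6; no integer root y with |y| ≤ 4.
  x = -3: f_y(-3, y) = -6*y**2 - 26*y - 16; no integer root y with |y| ≤ 4.
  x = -2: f_y(-2, y) = -6*y**2 - 30*y - 34; no integer root y with |y| ≤ 4.
  x = -1: f_y(-1, y) = -6*y**2 - 34*y - 48; vanishes at y ∈ {-3}. (-1, -3): f_x = 0, f = 0 — SINGULAR.
  x = 0: f_y(0, y) = -6*y**2 - 38*y - 58; no integer root y with |y| ≤ 4.
  x = 1: f_y(1, y) = -6*y**2 - 42*y - 64; no integer root y with |y| ≤ 4.
  x = 2: f_y(2, y) = -6*y**2 - 46*y - 66; no integer root y with |y| ≤ 4.
  x = 3: f_y(3, y) = -6*y**2 - 50*y - 64; no integer root y with |y| ≤ 4.
  x = 4: f_y(4, y) = -6*y**2 - 54*y - 58; no integer root y with |y| ≤ 4.
Only singular point on the grid: (-1, -3).
Classify: substitute x = -1 + u, y = -3 + v and expand: f = -u**3 + 2*u**2*v - u**2 - 2*u*v**2 - 2*v**3 + v**2.
No constant or linear terms (consistent with a singular point). Quadratic part: -u**2 + v**2. Cubic part: -u**3 + 2*u**2*v - 2*u*v**2 - 2*v**3.
The quadratic part v**2 - u**2 = (v − u)(v + u) splits into two distinct linear factors, so there are two distinct tangent lines y − -3 = ±(x − -1) — this is a node (ordinary double point).
Classification: node.


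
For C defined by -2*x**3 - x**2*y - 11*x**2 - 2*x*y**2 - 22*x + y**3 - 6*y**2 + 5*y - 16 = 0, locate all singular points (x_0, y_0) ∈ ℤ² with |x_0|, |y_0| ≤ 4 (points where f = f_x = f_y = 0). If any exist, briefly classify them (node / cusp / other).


Singular points: {(-2, 1)}; classification: cusp.

Compute partial derivatives:
  f_x = -6*x**2 - 2*x*y - 22*x - 2*y**2 - 22.
  f_y = -x**2 - 4*x*y + 3*y**2 - 12*y + 5.
Scan x_0 ∈ {−4, ..., 4}. For each x_0, f_y(x_0, y) is a polynomial in y; find its integer roots y ∈ {−4, ..., 4}, then test f_x and f at those candidates.
  x = -4: f_y(-4, y) = 3*y**2 + 4*y - 11; no integer root y with |y| ≤ 4.
  x = -3: f_y(-3, y) = 3*y**2 - 4; no integer root y with |y| ≤ 4.
  x = -2: f_y(-2, y) = 3*y**2 - 4*y + 1; vanishes at y ∈ {1}. (-2, 1): f_x = 0, f = 0 — SINGULAR.
  x = -1: f_y(-1, y) = 3*y**2 - 8*y + 4; vanishes at y ∈ {2}. (-1, 2): f_x = -10 ≠ 0.
  x = 0: f_y(0, y) = 3*y**2 - 12*y + 5; no integer root y with |y| ≤ 4.
  x = 1: f_y(1, y) = 3*y**2 - 16*y + 4; no integer root y with |y| ≤ 4.
  x = 2: f_y(2, y) = 3*y**2 - 20*y + 1; no integer root y with |y| ≤ 4.
  x = 3: f_y(3, y) = 3*y**2 - 24*y - 4; no integer root y with |y| ≤ 4.
  x = 4: f_y(4, y) = 3*y**2 - 28*y - 11; no integer root y with |y| ≤ 4.
Only singular point on the grid: (-2, 1).
Classify: substitute x = -2 + u, y = 1 + v and expand: f = -2*u**3 - u**2*v - 2*u*v**2 + v**3 + v**2.
No constant or linear terms (consistent with a singular point). Quadratic part: v**2. Cubic part: -2*u**3 - u**2*v - 2*u*v**2 + v**3.
The quadratic part v**2 is a perfect square, so there is a single (double) tangent line v = 0, i.e. y = 1. Restricting the cubic part to that line (v = 0) leaves -2*u**3 ≠ 0, so f is not divisible by v and the branch is v² ≈ 2*u**3 to lowest order — this is a cusp.
Classification: cusp.


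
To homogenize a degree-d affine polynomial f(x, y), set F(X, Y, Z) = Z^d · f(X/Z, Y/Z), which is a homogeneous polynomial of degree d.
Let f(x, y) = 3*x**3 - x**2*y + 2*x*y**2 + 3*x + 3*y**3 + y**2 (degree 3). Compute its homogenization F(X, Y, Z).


F(X, Y, Z) = 3*X**3 - X**2*Y + 2*X*Y**2 + 3*X*Z**2 + 3*Y**3 + Y**2*Z

deg(f) = 3.
Substitute x = X/Z, y = Y/Z into f, then multiply by Z^3.
  monomial 3·x^3·y^0 ↦ 3·X^3·Y^0·Z^0.
  monomial -1·x^2·y^1 ↦ -1·X^2·Y^1·Z^0.
  monomial 2·x^1·y^2 ↦ 2·X^1·Y^2·Z^0.
  monomial 3·x^1·y^0 ↦ 3·X^1·Y^0·Z^2.
  monomial 3·x^0·y^3 ↦ 3·X^0·Y^3·Z^0.
  monomial 1·x^0·y^2 ↦ 1·X^0·Y^2·Z^1.
Collecting: F(X, Y, Z) = 3*X**3 - X**2*Y + 2*X*Y**2 + 3*X*Z**2 + 3*Y**3 + Y**2*Z.


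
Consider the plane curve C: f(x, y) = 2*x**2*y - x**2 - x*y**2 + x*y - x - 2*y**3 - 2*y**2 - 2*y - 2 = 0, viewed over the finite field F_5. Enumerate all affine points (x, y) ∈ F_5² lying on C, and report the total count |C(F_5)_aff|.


Affine F_5-points: {(0, 2), (0, 3), (0, 4), (1, 2), (4, 4)}; count = 5.

For each of the 25 pairs (x, y) ∈ F_5², evaluate f(x, y) mod 5. Record the zeros.
  x = 0: [0↦3, 1↦2, 2↦0, 3↦0, 4↦0]  zeros at y ∈ {2, 3, 4}
  x = 1: [0↦1, 1↦2, 2↦0, 3↦3, 4↦4]  zeros at y ∈ {2}
  x = 2: [0↦2, 1↦4, 2↦1, 3↦1, 4↦2]  zeros at y ∈ ∅
  x = 3: [0↦1, 1↦3, 2↦3, 3↦4, 4↦4]  zeros at y ∈ ∅
  x = 4: [0↦3, 1↦4, 2↦1, 3↦2, 4↦0]  zeros at y ∈ {4}
Collecting zeros: affine points = {(0, 2), (0, 3), (0, 4), (1, 2), (4, 4)}.
Total count |C(F_5)_aff| = 5.


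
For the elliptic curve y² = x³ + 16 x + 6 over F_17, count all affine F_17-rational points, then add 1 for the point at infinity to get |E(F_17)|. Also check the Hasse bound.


Affine points = {(3, 8), (3, 9), (4, 7), (4, 10), (7, 6), (7, 11), (8, 0), (11, 0), (14, 4), (14, 13), (15, 0)}; affine count = 11; |E(F_17)| = 12.

Discriminant check: Δ ∝ 4a³ + 27b² = 4·16³ + 27·6² = 4·4096 + 27·36 ≡ 16 (mod 17). Nonzero ⇒ E is nonsingular.
For each x ∈ F_17, compute rhs = x³ + 16·x + 6 mod 17, then count y ∈ F_17 with y² ≡ rhs.
  x = 0: rhs = 6, matching y values: none (0 points).
  x = 1: rhs = 6, matching y values: none (0 points).
  x = 2: rhs = 12, matching y values: none (0 points).
  x = 3: rhs = 13, matching y values: 8, 9 (2 points).
  x = 4: rhs = 15, matching y values: 7, 10 (2 points).
  x = 5: rhs = 7, matching y values: none (0 points).
  x = 6: rhs = 12, matching y values: none (0 points).
  x = 7: rhs = 2, matching y values: 6, 11 (2 points).
  x = 8: rhs = 0, matching y values: 0 (1 points).
  x = 9: rhs = 12, matching y values: none (0 points).
  x = 10: rhs = 10, matching y values: none (0 points).
  x = 11: rhs = 0, matching y values: 0 (1 points).
  x = 12: rhs = 5, matching y values: none (0 points).
  x = 13: rhs = 14, matching y values: none (0 points).
  x = 14: rhs = 16, matching y values: 4, 13 (2 points).
  x = 15: rhs = 0, matching y values: 0 (1 points).
  x = 16: rhs = 6, matching y values: none (0 points).
Total affine count: 11.
Full point count |E(F_17)| = 11 + 1 = 12.
Hasse bound: |12 − (17+1)| = |-6| = 6 ≤ 2√17 ≈ 8.2462 ✓.


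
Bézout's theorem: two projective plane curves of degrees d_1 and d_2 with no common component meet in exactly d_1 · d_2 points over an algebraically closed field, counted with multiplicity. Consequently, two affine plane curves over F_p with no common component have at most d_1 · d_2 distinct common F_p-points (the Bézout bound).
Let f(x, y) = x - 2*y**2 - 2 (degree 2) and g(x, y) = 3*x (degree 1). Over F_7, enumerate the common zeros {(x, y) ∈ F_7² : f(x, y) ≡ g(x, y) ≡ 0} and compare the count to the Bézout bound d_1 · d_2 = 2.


Common zeros: ∅; count = 0; Bézout bound = 2.

deg(f) = 2, deg(g) = 1, so Bézout bound = 2.
Scan x ∈ F_7. For each x, list the y ∈ F_7 with f(x, y) ≡ 0 and those with g(x, y) ≡ 0 (mod 7); the common zeros in that column are the intersection.
  x = 0: f ≡ 0 at y ∈ ∅; g ≡ 0 at y ∈ {0, 1, 2, 3, 4, 5, 6}; common: ∅.
  x = 1: f ≡ 0 at y ∈ ∅; g ≡ 0 at y ∈ ∅; common: ∅.
  x = 2: f ≡ 0 at y ∈ {0}; g ≡ 0 at y ∈ ∅; common: ∅.
  x = 3: f ≡ 0 at y ∈ {2, 5}; g ≡ 0 at y ∈ ∅; common: ∅.
  x = 4: f ≡ 0 at y ∈ {1, 6}; g ≡ 0 at y ∈ ∅; common: ∅.
  x = 5: f ≡ 0 at y ∈ ∅; g ≡ 0 at y ∈ ∅; common: ∅.
  x = 6: f ≡ 0 at y ∈ {3, 4}; g ≡ 0 at y ∈ ∅; common: ∅.
Collecting: common zeros = ∅, so the count is 0.
Comparison with the Bézout bound: 0 ≤ 2 = deg(f)·deg(g), as expected for curves with no common component (the affine F_7-count falls short of the bound because intersections may lie at infinity, over extension fields, or carry multiplicity).


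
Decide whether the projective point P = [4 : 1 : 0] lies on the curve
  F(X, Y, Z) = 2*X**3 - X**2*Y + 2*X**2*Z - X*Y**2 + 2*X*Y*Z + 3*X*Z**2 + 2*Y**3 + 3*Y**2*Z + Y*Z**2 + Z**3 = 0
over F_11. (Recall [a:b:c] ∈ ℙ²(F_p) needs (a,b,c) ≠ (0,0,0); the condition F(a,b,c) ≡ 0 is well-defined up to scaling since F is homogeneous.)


F(4,1,0) ≡ 0 (mod 11); P is on the curve.

Evaluate F(4, 1, 0) term-by-term (mod 11).
  2*X**3 ↦ 2·64·1·1 = 128
  -X**2*Y ↦ -1·16·1·1 = -16
  2*X**2*Z ↦ 2·16·1·0 = 0
  -X*Y**2 ↦ -1·4·1·1 = -4
  2*X*Y*Z ↦ 2·4·1·0 = 0
  3*X*Z**2 ↦ 3·4·1·0 = 0
  2*Y**3 ↦ 2·1·1·1 = 2
  3*Y**2*Z ↦ 3·1·1·0 = 0
  Y*Z**2 ↦ 1·1·1·0 = 0
  Z**3 ↦ 1·1·1·0 = 0
Sum: F(4, 1, 0) = (128) + (-16) + (0) + (-4) + (0) + (0) + (2) + (0) + (0) + (0) = 110.
Reducing mod 11: 110 ≡ 0 (mod 11).
Since F(a, b, c) ≡ 0 (mod 11), P lies on the curve.


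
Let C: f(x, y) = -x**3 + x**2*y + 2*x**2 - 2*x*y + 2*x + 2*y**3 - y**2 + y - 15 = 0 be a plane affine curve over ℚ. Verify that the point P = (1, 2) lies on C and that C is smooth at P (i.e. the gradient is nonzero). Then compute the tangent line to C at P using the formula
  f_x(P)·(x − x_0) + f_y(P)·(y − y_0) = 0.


Tangent line at P: 3*x + 20*y - 43 = 0.

Step 1: f(1, 2) = 0, so P lies on C.
Step 2: partial derivatives
  f_x(x, y) = -3*x**2 + 2*x*y + 4*x - 2*y + 2, f_y(x, y) = x**2 - 2*x + 6*y**2 - 2*y + 1.
  f_x(P) = 3, f_y(P) = 20 (gradient nonzero, so P is smooth).
Step 3: tangent line at P: 3·(x − 1) + 20·(y − 2) = 0.
Expanding: 3*x + 20*y - 43 = 0.


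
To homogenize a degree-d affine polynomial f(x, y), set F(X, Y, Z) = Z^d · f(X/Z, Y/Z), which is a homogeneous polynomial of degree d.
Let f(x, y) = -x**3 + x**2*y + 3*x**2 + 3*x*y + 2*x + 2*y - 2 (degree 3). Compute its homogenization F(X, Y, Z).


F(X, Y, Z) = -X**3 + X**2*Y + 3*X**2*Z + 3*X*Y*Z + 2*X*Z**2 + 2*Y*Z**2 - 2*Z**3

deg(f) = 3.
Substitute x = X/Z, y = Y/Z into f, then multiply by Z^3.
  monomial -1·x^3·y^0 ↦ -1·X^3·Y^0·Z^0.
  monomial 1·x^2·y^1 ↦ 1·X^2·Y^1·Z^0.
  monomial 3·x^2·y^0 ↦ 3·X^2·Y^0·Z^1.
  monomial 3·x^1·y^1 ↦ 3·X^1·Y^1·Z^1.
  monomial 2·x^1·y^0 ↦ 2·X^1·Y^0·Z^2.
  monomial 2·x^0·y^1 ↦ 2·X^0·Y^1·Z^2.
  monomial -2·x^0·y^0 ↦ -2·X^0·Y^0·Z^3.
Collecting: F(X, Y, Z) = -X**3 + X**2*Y + 3*X**2*Z + 3*X*Y*Z + 2*X*Z**2 + 2*Y*Z**2 - 2*Z**3.


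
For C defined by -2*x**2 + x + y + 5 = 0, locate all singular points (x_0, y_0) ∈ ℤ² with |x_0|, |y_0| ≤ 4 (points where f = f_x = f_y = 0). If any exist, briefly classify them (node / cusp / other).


No singular points in the scanned grid; C is smooth there.

Compute partial derivatives:
  f_x = 1 - 4*x.
  f_y = 1.
f_y = 1 is a nonzero constant, so f_y never vanishes: no point (x, y) can satisfy f = f_x = f_y = 0. In particular no (x, y) ∈ {−4, ..., 4}² is singular; the curve is smooth.


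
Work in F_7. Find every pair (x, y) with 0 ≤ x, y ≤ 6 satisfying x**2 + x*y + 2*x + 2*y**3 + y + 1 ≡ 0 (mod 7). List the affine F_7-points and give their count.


Affine F_7-points: {(0, 4), (1, 4), (1, 6), (2, 1), (5, 6), (6, 0)}; count = 6.

For each of the 49 pairs (x, y) ∈ F_7², evaluate f(x, y) mod 7. Record the zeros.
  x = 0: [0↦1, 1↦4, 2↦5, 3↦2, 4↦0, 5↦4, 6↦5]  zeros at y ∈ {4}
  x = 1: [0↦4, 1↦1, 2↦3, 3↦1, 4↦0, 5↦5, 6↦0]  zeros at y ∈ {4, 6}
  x = 2: [0↦2, 1↦0, 2↦3, 3↦2, 4↦2, 5↦1, 6↦4]  zeros at y ∈ {1}
  x = 3: [0↦2, 1↦1, 2↦5, 3↦5, 4↦6, 5↦6, 6↦3]  zeros at y ∈ ∅
  x = 4: [0↦4, 1↦4, 2↦2, 3↦3, 4↦5, 5↦6, 6↦4]  zeros at y ∈ ∅
  x = 5: [0↦1, 1↦2, 2↦1, 3↦3, 4↦6, 5↦1, 6↦0]  zeros at y ∈ {6}
  x = 6: [0↦0, 1↦2, 2↦2, 3↦5, 4↦2, 5↦5, 6↦5]  zeros at y ∈ {0}
Collecting zeros: affine points = {(0, 4), (1, 4), (1, 6), (2, 1), (5, 6), (6, 0)}.
Total count |C(F_7)_aff| = 6.


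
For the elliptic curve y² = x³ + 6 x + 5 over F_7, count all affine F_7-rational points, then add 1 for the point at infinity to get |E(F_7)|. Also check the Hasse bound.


Affine points = {(2, 2), (2, 5), (3, 1), (3, 6), (4, 3), (4, 4)}; affine count = 6; |E(F_7)| = 7.

Discriminant check: Δ ∝ 4a³ + 27b² = 4·6³ + 27·5² = 4·216 + 27·25 ≡ 6 (mod 7). Nonzero ⇒ E is nonsingular.
For each x ∈ F_7, compute rhs = x³ + 6·x + 5 mod 7, then count y ∈ F_7 with y² ≡ rhs.
  x = 0: rhs = 5, matching y values: none (0 points).
  x = 1: rhs = 5, matching y values: none (0 points).
  x = 2: rhs = 4, matching y values: 2, 5 (2 points).
  x = 3: rhs = 1, matching y values: 1, 6 (2 points).
  x = 4: rhs = 2, matching y values: 3, 4 (2 points).
  x = 5: rhs = 6, matching y values: none (0 points).
  x = 6: rhs = 5, matching y values: none (0 points).
Total affine count: 6.
Full point count |E(F_7)| = 6 + 1 = 7.
Hasse bound: |7 − (7+1)| = |-1| = 1 ≤ 2√7 ≈ 5.2915 ✓.


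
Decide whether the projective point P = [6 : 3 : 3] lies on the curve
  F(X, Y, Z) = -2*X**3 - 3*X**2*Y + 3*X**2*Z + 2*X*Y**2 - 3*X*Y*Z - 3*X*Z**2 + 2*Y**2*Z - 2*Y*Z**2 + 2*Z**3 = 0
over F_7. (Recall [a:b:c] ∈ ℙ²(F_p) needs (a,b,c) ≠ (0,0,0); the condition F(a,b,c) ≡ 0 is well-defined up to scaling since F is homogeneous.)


F(6,3,3) ≡ 1 (mod 7); P is NOT on the curve.

Evaluate F(6, 3, 3) term-by-term (mod 7).
  -2*X**3 ↦ -2·216·1·1 = -432
  -3*X**2*Y ↦ -3·36·3·1 = -324
  3*X**2*Z ↦ 3·36·1·3 = 324
  2*X*Y**2 ↦ 2·6·9·1 = 108
  -3*X*Y*Z ↦ -3·6·3·3 = -162
  -3*X*Z**2 ↦ -3·6·1·9 = -162
  2*Y**2*Z ↦ 2·1·9·3 = 54
  -2*Y*Z**2 ↦ -2·1·3·9 = -54
  2*Z**3 ↦ 2·1·1·27 = 54
Sum: F(6, 3, 3) = (-432) + (-324) + (324) + (108) + (-162) + (-162) + (54) + (-54) + (54) = -594.
Reducing mod 7: -594 ≡ 1 (mod 7).
Since F(a, b, c) ≡ 1 ≠ 0 (mod 7), P does NOT lie on the curve.


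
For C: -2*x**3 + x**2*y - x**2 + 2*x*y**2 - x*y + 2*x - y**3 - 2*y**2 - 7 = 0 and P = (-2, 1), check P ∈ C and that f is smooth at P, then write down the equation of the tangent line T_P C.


Tangent line at P: -21*x - 9*y - 33 = 0.

Step 1: f(-2, 1) = 0, so P lies on C.
Step 2: partial derivatives
  f_x(x, y) = -6*x**2 + 2*x*y - 2*x + 2*y**2 - y + 2, f_y(x, y) = x**2 + 4*x*y - x - 3*y**2 - 4*y.
  f_x(P) = -21, f_y(P) = -9 (gradient nonzero, so P is smooth).
Step 3: tangent line at P: -21·(x − -2) + -9·(y − 1) = 0.
Expanding: -21*x - 9*y - 33 = 0.


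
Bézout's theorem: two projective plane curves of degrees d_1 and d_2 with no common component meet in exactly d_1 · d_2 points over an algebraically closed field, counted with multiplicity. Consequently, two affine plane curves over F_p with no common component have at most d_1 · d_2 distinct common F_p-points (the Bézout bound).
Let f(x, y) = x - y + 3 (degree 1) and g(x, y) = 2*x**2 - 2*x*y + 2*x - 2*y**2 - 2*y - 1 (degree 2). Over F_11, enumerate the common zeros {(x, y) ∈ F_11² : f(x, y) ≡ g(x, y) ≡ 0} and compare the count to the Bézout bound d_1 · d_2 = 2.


Common zeros: {(5, 8), (8, 0)}; count = 2; Bézout bound = 2.

deg(f) = 1, deg(g) = 2, so Bézout bound = 2.
Scan x ∈ F_11. For each x, list the y ∈ F_11 with f(x, y) ≡ 0 and those with g(x, y) ≡ 0 (mod 11); the common zeros in that column are the intersection.
  x = 0: f ≡ 0 at y ∈ {3}; g ≡ 0 at y ∈ ∅; common: ∅.
  x = 1: f ≡ 0 at y ∈ {4}; g ≡ 0 at y ∈ ∅; common: ∅.
  x = 2: f ≡ 0 at y ∈ {5}; g ≡ 0 at y ∈ {0, 8}; common: ∅.
  x = 3: f ≡ 0 at y ∈ {6}; g ≡ 0 at y ∈ ∅; common: ∅.
  x = 4: f ≡ 0 at y ∈ {7}; g ≡ 0 at y ∈ {2, 4}; common: ∅.
  x = 5: f ≡ 0 at y ∈ {8}; g ≡ 0 at y ∈ {8}; common: {8}.
  x = 6: f ≡ 0 at y ∈ {9}; g ≡ 0 at y ∈ ∅; common: ∅.
  x = 7: f ≡ 0 at y ∈ {10}; g ≡ 0 at y ∈ {7}; common: ∅.
  x = 8: f ≡ 0 at y ∈ {0}; g ≡ 0 at y ∈ {0, 2}; common: {0}.
  x = 9: f ≡ 0 at y ∈ {1}; g ≡ 0 at y ∈ ∅; common: ∅.
  x = 10: f ≡ 0 at y ∈ {2}; g ≡ 0 at y ∈ {4, 7}; common: ∅.
Collecting: common zeros = {(5, 8), (8, 0)}, so the count is 2.
Comparison with the Bézout bound: 2 ≤ 2 = deg(f)·deg(g), as expected for curves with no common component (the bound is attained).


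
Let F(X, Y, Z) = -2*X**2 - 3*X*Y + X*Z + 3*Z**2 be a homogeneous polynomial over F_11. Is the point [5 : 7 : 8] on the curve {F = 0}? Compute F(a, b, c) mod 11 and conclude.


F(5,7,8) ≡ 0 (mod 11); P is on the curve.

Evaluate F(5, 7, 8) term-by-term (mod 11).
  -2*X**2 ↦ -2·25·1·1 = -50
  -3*X*Y ↦ -3·5·7·1 = -105
  X*Z ↦ 1·5·1·8 = 40
  3*Z**2 ↦ 3·1·1·64 = 192
Sum: F(5, 7, 8) = (-50) + (-105) + (40) + (192) = 77.
Reducing mod 11: 77 ≡ 0 (mod 11).
Since F(a, b, c) ≡ 0 (mod 11), P lies on the curve.


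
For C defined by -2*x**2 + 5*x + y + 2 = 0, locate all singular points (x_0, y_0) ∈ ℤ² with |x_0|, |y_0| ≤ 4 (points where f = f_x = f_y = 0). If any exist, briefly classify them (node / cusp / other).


No singular points in the scanned grid; C is smooth there.

Compute partial derivatives:
  f_x = 5 - 4*x.
  f_y = 1.
f_y = 1 is a nonzero constant, so f_y never vanishes: no point (x, y) can satisfy f = f_x = f_y = 0. In particular no (x, y) ∈ {−4, ..., 4}² is singular; the curve is smooth.


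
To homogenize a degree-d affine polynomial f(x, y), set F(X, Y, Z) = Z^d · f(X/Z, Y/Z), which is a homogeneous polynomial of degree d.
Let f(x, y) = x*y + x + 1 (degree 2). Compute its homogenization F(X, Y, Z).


F(X, Y, Z) = X*Y + X*Z + Z**2

deg(f) = 2.
Substitute x = X/Z, y = Y/Z into f, then multiply by Z^2.
  monomial 1·x^1·y^1 ↦ 1·X^1·Y^1·Z^0.
  monomial 1·x^1·y^0 ↦ 1·X^1·Y^0·Z^1.
  monomial 1·x^0·y^0 ↦ 1·X^0·Y^0·Z^2.
Collecting: F(X, Y, Z) = X*Y + X*Z + Z**2.


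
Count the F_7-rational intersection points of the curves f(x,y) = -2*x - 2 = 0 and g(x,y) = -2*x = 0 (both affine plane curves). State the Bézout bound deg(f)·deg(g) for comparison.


Common zeros: ∅; count = 0; Bézout bound = 1.

deg(f) = 1, deg(g) = 1, so Bézout bound = 1.
Scan x ∈ F_7. For each x, list the y ∈ F_7 with f(x, y) ≡ 0 and those with g(x, y) ≡ 0 (mod 7); the common zeros in that column are the intersection.
  x = 0: f ≡ 0 at y ∈ ∅; g ≡ 0 at y ∈ {0, 1, 2, 3, 4, 5, 6}; common: ∅.
  x = 1: f ≡ 0 at y ∈ ∅; g ≡ 0 at y ∈ ∅; common: ∅.
  x = 2: f ≡ 0 at y ∈ ∅; g ≡ 0 at y ∈ ∅; common: ∅.
  x = 3: f ≡ 0 at y ∈ ∅; g ≡ 0 at y ∈ ∅; common: ∅.
  x = 4: f ≡ 0 at y ∈ ∅; g ≡ 0 at y ∈ ∅; common: ∅.
  x = 5: f ≡ 0 at y ∈ ∅; g ≡ 0 at y ∈ ∅; common: ∅.
  x = 6: f ≡ 0 at y ∈ {0, 1, 2, 3, 4, 5, 6}; g ≡ 0 at y ∈ ∅; common: ∅.
Collecting: common zeros = ∅, so the count is 0.
Comparison with the Bézout bound: 0 ≤ 1 = deg(f)·deg(g), as expected for curves with no common component (the affine F_7-count falls short of the bound because intersections may lie at infinity, over extension fields, or carry multiplicity).


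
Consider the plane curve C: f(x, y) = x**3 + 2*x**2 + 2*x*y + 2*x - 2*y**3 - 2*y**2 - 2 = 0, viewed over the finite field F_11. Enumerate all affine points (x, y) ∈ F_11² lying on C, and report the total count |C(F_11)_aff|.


Affine F_11-points: {(0, 6), (1, 8), (2, 6), (3, 7), (6, 10), (7, 6), (8, 10)}; count = 7.

For each of the 121 pairs (x, y) ∈ F_11², evaluate f(x, y) mod 11. Record the zeros.
  x = 0: [0↦9, 1↦5, 2↦7, 3↦3, 4↦3, 5↦6, 6↦0, 7↦6, 8↦1, 9↦6, 10↦9]  zeros at y ∈ {6}
  x = 1: [0↦3, 1↦1, 2↦5, 3↦3, 4↦5, 5↦10, 6↦6, 7↦3, 8↦0, 9↦7, 10↦1]  zeros at y ∈ {8}
  x = 2: [0↦7, 1↦7, 2↦2, 3↦2, 4↦6, 5↦2, 6↦0, 7↦10, 8↦9, 9↦7, 10↦3]  zeros at y ∈ {6}
  x = 3: [0↦5, 1↦7, 2↦4, 3↦6, 4↦1, 5↦10, 6↦10, 7↦0, 8↦1, 9↦1, 10↦10]  zeros at y ∈ {7}
  x = 4: [0↦3, 1↦7, 2↦6, 3↦10, 4↦7, 5↦7, 6↦9, 7↦1, 8↦4, 9↦6, 10↦6]  zeros at y ∈ ∅
  x = 5: [0↦7, 1↦2, 2↦3, 3↦9, 4↦8, 5↦10, 6↦3, 7↦8, 8↦2, 9↦6, 10↦8]  zeros at y ∈ ∅
  x = 6: [0↦1, 1↦9, 2↦1, 3↦9, 4↦10, 5↦3, 6↦9, 7↦5, 8↦1, 9↦7, 10↦0]  zeros at y ∈ {10}
  x = 7: [0↦2, 1↦1, 2↦6, 3↦5, 4↦8, 5↦3, 6↦0, 7↦9, 8↦7, 9↦4, 10↦10]  zeros at y ∈ {6}
  x = 8: [0↦5, 1↦6, 2↦2, 3↦3, 4↦8, 5↦5, 6↦4, 7↦4, 8↦4, 9↦3, 10↦0]  zeros at y ∈ {10}
  x = 9: [0↦5, 1↦8, 2↦6, 3↦9, 4↦5, 5↦4, 6↦5, 7↦7, 8↦9, 9↦10, 10↦9]  zeros at y ∈ ∅
  x = 10: [0↦8, 1↦2, 2↦2, 3↦7, 4↦5, 5↦6, 6↦9, 7↦2, 8↦6, 9↦9, 10↦10]  zeros at y ∈ ∅
Collecting zeros: affine points = {(0, 6), (1, 8), (2, 6), (3, 7), (6, 10), (7, 6), (8, 10)}.
Total count |C(F_11)_aff| = 7.


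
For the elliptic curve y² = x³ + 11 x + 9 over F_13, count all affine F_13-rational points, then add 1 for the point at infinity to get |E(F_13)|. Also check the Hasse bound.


Affine points = {(0, 3), (0, 10), (2, 0), (3, 2), (3, 11), (4, 0), (7, 0), (10, 1), (10, 12), (12, 6), (12, 7)}; affine count = 11; |E(F_13)| = 12.

Discriminant check: Δ ∝ 4a³ + 27b² = 4·11³ + 27·9² = 4·1331 + 27·81 ≡ 10 (mod 13). Nonzero ⇒ E is nonsingular.
For each x ∈ F_13, compute rhs = x³ + 11·x + 9 mod 13, then count y ∈ F_13 with y² ≡ rhs.
  x = 0: rhs = 9, matching y values: 3, 10 (2 points).
  x = 1: rhs = 8, matching y values: none (0 points).
  x = 2: rhs = 0, matching y values: 0 (1 points).
  x = 3: rhs = 4, matching y values: 2, 11 (2 points).
  x = 4: rhs = 0, matching y values: 0 (1 points).
  x = 5: rhs = 7, matching y values: none (0 points).
  x = 6: rhs = 5, matching y values: none (0 points).
  x = 7: rhs = 0, matching y values: 0 (1 points).
  x = 8: rhs = 11, matching y values: none (0 points).
  x = 9: rhs = 5, matching y values: none (0 points).
  x = 10: rhs = 1, matching y values: 1, 12 (2 points).
  x = 11: rhs = 5, matching y values: none (0 points).
  x = 12: rhs = 10, matching y values: 6, 7 (2 points).
Total affine count: 11.
Full point count |E(F_13)| = 11 + 1 = 12.
Hasse bound: |12 − (13+1)| = |-2| = 2 ≤ 2√13 ≈ 7.2111 ✓.


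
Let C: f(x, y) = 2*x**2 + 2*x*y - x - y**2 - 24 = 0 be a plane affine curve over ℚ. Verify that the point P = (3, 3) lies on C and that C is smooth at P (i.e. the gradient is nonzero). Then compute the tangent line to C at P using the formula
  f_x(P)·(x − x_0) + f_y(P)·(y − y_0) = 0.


Tangent line at P: 17*x - 51 = 0.

Step 1: f(3, 3) = 0, so P lies on C.
Step 2: partial derivatives
  f_x(x, y) = 4*x + 2*y - 1, f_y(x, y) = 2*x - 2*y.
  f_x(P) = 17, f_y(P) = 0 (gradient nonzero, so P is smooth).
Step 3: tangent line at P: 17·(x − 3) + 0·(y − 3) = 0.
Expanding: 17*x - 51 = 0.


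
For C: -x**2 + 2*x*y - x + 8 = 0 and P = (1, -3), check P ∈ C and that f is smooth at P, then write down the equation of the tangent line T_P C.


Tangent line at P: -9*x + 2*y + 15 = 0.

Step 1: f(1, -3) = 0, so P lies on C.
Step 2: partial derivatives
  f_x(x, y) = -2*x + 2*y - 1, f_y(x, y) = 2*x.
  f_x(P) = -9, f_y(P) = 2 (gradient nonzero, so P is smooth).
Step 3: tangent line at P: -9·(x − 1) + 2·(y − -3) = 0.
Expanding: -9*x + 2*y + 15 = 0.


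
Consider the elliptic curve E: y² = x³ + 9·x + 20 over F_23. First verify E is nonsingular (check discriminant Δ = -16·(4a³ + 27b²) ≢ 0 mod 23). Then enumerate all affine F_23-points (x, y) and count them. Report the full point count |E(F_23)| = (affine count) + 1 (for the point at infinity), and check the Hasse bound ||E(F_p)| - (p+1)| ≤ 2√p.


Affine points = {(2, 0), (5, 11), (5, 12), (7, 9), (7, 14), (8, 11), (8, 12), (9, 5), (9, 18), (10, 11), (10, 12), (11, 1), (11, 22), (12, 4), (12, 19), (17, 7), (17, 16), (19, 9), (19, 14), (20, 9), (20, 14)}; affine count = 21; |E(F_23)| = 22.

Discriminant check: Δ ∝ 4a³ + 27b² = 4·9³ + 27·20² = 4·729 + 27·400 ≡ 8 (mod 23). Nonzero ⇒ E is nonsingular.
For each x ∈ F_23, compute rhs = x³ + 9·x + 20 mod 23, then count y ∈ F_23 with y² ≡ rhs.
  x = 0: rhs = 20, matching y values: none (0 points).
  x = 1: rhs = 7, matching y values: none (0 points).
  x = 2: rhs = 0, matching y values: 0 (1 points).
  x = 3: rhs = 5, matching y values: none (0 points).
  x = 4: rhs = 5, matching y values: none (0 points).
  x = 5: rhs = 6, matching y values: 11, 12 (2 points).
  x = 6: rhs = 14, matching y values: none (0 points).
  x = 7: rhs = 12, matching y values: 9, 14 (2 points).
  x = 8: rhs = 6, matching y values: 11, 12 (2 points).
  x = 9: rhs = 2, matching y values: 5, 18 (2 points).
  x = 10: rhs = 6, matching y values: 11, 12 (2 points).
  x = 11: rhs = 1, matching y values: 1, 22 (2 points).
  x = 12: rhs = 16, matching y values: 4, 19 (2 points).
  x = 13: rhs = 11, matching y values: none (0 points).
  x = 14: rhs = 15, matching y values: none (0 points).
  x = 15: rhs = 11, matching y values: none (0 points).
  x = 16: rhs = 5, matching y values: none (0 points).
  x = 17: rhs = 3, matching y values: 7, 16 (2 points).
  x = 18: rhs = 11, matching y values: none (0 points).
  x = 19: rhs = 12, matching y values: 9, 14 (2 points).
  x = 20: rhs = 12, matching y values: 9, 14 (2 points).
  x = 21: rhs = 17, matching y values: none (0 points).
  x = 22: rhs = 10, matching y values: none (0 points).
Total affine count: 21.
Full point count |E(F_23)| = 21 + 1 = 22.
Hasse bound: |22 − (23+1)| = |-2| = 2 ≤ 2√23 ≈ 9.5917 ✓.


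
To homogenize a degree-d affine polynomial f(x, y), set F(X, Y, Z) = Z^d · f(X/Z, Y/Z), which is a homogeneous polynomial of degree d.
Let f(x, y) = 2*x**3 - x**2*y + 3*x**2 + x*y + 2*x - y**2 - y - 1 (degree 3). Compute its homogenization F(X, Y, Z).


F(X, Y, Z) = 2*X**3 - X**2*Y + 3*X**2*Z + X*Y*Z + 2*X*Z**2 - Y**2*Z - Y*Z**2 - Z**3

deg(f) = 3.
Substitute x = X/Z, y = Y/Z into f, then multiply by Z^3.
  monomial 2·x^3·y^0 ↦ 2·X^3·Y^0·Z^0.
  monomial -1·x^2·y^1 ↦ -1·X^2·Y^1·Z^0.
  monomial 3·x^2·y^0 ↦ 3·X^2·Y^0·Z^1.
  monomial 1·x^1·y^1 ↦ 1·X^1·Y^1·Z^1.
  monomial 2·x^1·y^0 ↦ 2·X^1·Y^0·Z^2.
  monomial -1·x^0·y^2 ↦ -1·X^0·Y^2·Z^1.
  monomial -1·x^0·y^1 ↦ -1·X^0·Y^1·Z^2.
  monomial -1·x^0·y^0 ↦ -1·X^0·Y^0·Z^3.
Collecting: F(X, Y, Z) = 2*X**3 - X**2*Y + 3*X**2*Z + X*Y*Z + 2*X*Z**2 - Y**2*Z - Y*Z**2 - Z**3.


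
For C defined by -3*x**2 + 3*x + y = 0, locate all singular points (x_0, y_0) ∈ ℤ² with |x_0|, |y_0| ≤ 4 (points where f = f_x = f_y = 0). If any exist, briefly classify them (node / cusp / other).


No singular points in the scanned grid; C is smooth there.

Compute partial derivatives:
  f_x = 3 - 6*x.
  f_y = 1.
f_y = 1 is a nonzero constant, so f_y never vanishes: no point (x, y) can satisfy f = f_x = f_y = 0. In particular no (x, y) ∈ {−4, ..., 4}² is singular; the curve is smooth.


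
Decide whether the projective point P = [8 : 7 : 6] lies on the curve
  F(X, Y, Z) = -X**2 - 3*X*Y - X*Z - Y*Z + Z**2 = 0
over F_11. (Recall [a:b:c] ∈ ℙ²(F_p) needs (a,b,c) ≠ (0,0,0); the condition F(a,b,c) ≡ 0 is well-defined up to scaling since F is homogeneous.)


F(8,7,6) ≡ 0 (mod 11); P is on the curve.

Evaluate F(8, 7, 6) term-by-term (mod 11).
  -X**2 ↦ -1·64·1·1 = -64
  -3*X*Y ↦ -3·8·7·1 = -168
  -X*Z ↦ -1·8·1·6 = -48
  -Y*Z ↦ -1·1·7·6 = -42
  Z**2 ↦ 1·1·1·36 = 36
Sum: F(8, 7, 6) = (-64) + (-168) + (-48) + (-42) + (36) = -286.
Reducing mod 11: -286 ≡ 0 (mod 11).
Since F(a, b, c) ≡ 0 (mod 11), P lies on the curve.


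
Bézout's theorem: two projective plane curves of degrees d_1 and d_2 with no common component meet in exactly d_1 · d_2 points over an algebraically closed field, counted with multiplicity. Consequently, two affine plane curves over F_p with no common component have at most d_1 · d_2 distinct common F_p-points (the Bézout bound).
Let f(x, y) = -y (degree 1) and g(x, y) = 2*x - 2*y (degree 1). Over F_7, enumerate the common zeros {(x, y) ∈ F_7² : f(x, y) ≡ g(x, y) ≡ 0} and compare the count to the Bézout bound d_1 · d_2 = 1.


Common zeros: {(0, 0)}; count = 1; Bézout bound = 1.

deg(f) = 1, deg(g) = 1, so Bézout bound = 1.
Scan x ∈ F_7. For each x, list the y ∈ F_7 with f(x, y) ≡ 0 and those with g(x, y) ≡ 0 (mod 7); the common zeros in that column are the intersection.
  x = 0: f ≡ 0 at y ∈ {0}; g ≡ 0 at y ∈ {0}; common: {0}.
  x = 1: f ≡ 0 at y ∈ {0}; g ≡ 0 at y ∈ {1}; common: ∅.
  x = 2: f ≡ 0 at y ∈ {0}; g ≡ 0 at y ∈ {2}; common: ∅.
  x = 3: f ≡ 0 at y ∈ {0}; g ≡ 0 at y ∈ {3}; common: ∅.
  x = 4: f ≡ 0 at y ∈ {0}; g ≡ 0 at y ∈ {4}; common: ∅.
  x = 5: f ≡ 0 at y ∈ {0}; g ≡ 0 at y ∈ {5}; common: ∅.
  x = 6: f ≡ 0 at y ∈ {0}; g ≡ 0 at y ∈ {6}; common: ∅.
Collecting: common zeros = {(0, 0)}, so the count is 1.
Comparison with the Bézout bound: 1 ≤ 1 = deg(f)·deg(g), as expected for curves with no common component (the bound is attained).


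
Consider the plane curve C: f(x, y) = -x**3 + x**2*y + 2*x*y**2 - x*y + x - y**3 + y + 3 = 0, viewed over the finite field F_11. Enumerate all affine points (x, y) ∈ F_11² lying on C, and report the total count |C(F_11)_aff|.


Affine F_11-points: {(2, 2), (6, 1), (6, 3), (6, 8), (8, 1), (9, 1), (9, 3), (10, 3)}; count = 8.

For each of the 121 pairs (x, y) ∈ F_11², evaluate f(x, y) mod 11. Record the zeros.
  x = 0: [0↦3, 1↦3, 2↦8, 3↦1, 4↦9, 5↦4, 6↦2, 7↦8, 8↦5, 9↦9, 10↦3]  zeros at y ∈ ∅
  x = 1: [0↦3, 1↦5, 2↦5, 3↦8, 4↦8, 5↦10, 6↦8, 7↦7, 8↦1, 9↦6, 10↦5]  zeros at y ∈ ∅
  x = 2: [0↦8, 1↦3, 2↦0, 3↦4, 4↦9, 5↦9, 6↦9, 7↦3, 8↦7, 9↦4, 10↦10]  zeros at y ∈ {2}
  x = 3: [0↦1, 1↦2, 2↦9, 3↦5, 4↦6, 5↦6, 6↦10, 7↦1, 8↦6, 9↦8, 10↦1]  zeros at y ∈ ∅
  x = 4: [0↦9, 1↦7, 2↦4, 3↦5, 4↦4, 5↦6, 6↦5, 7↦6, 8↦3, 9↦1, 10↦5]  zeros at y ∈ ∅
  x = 5: [0↦4, 1↦1, 2↦1, 3↦9, 4↦8, 5↦3, 6↦10, 7↦1, 8↦3, 9↦10, 10↦5]  zeros at y ∈ ∅
  x = 6: [0↦2, 1↦0, 2↦5, 3↦0, 4↦1, 5↦2, 6↦8, 7↦2, 8↦0, 9↦7, 10↦6]  zeros at y ∈ {1, 3, 8}
  x = 7: [0↦8, 1↦9, 2↦10, 3↦5, 4↦10, 5↦8, 6↦4, 7↦3, 8↦10, 9↦8, 10↦2]  zeros at y ∈ ∅
  x = 8: [0↦5, 1↦0, 2↦10, 3↦7, 4↦7, 5↦4, 6↦3, 7↦9, 8↦5, 9↦7, 10↦9]  zeros at y ∈ {1}
  x = 9: [0↦9, 1↦0, 2↦10, 3↦0, 4↦8, 5↦6, 6↦10, 7↦3, 8↦1, 9↦9, 10↦10]  zeros at y ∈ {1, 3}
  x = 10: [0↦3, 1↦3, 2↦4, 3↦0, 4↦7, 5↦8, 6↦8, 7↦1, 8↦3, 9↦8, 10↦10]  zeros at y ∈ {3}
Collecting zeros: affine points = {(2, 2), (6, 1), (6, 3), (6, 8), (8, 1), (9, 1), (9, 3), (10, 3)}.
Total count |C(F_11)_aff| = 8.
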